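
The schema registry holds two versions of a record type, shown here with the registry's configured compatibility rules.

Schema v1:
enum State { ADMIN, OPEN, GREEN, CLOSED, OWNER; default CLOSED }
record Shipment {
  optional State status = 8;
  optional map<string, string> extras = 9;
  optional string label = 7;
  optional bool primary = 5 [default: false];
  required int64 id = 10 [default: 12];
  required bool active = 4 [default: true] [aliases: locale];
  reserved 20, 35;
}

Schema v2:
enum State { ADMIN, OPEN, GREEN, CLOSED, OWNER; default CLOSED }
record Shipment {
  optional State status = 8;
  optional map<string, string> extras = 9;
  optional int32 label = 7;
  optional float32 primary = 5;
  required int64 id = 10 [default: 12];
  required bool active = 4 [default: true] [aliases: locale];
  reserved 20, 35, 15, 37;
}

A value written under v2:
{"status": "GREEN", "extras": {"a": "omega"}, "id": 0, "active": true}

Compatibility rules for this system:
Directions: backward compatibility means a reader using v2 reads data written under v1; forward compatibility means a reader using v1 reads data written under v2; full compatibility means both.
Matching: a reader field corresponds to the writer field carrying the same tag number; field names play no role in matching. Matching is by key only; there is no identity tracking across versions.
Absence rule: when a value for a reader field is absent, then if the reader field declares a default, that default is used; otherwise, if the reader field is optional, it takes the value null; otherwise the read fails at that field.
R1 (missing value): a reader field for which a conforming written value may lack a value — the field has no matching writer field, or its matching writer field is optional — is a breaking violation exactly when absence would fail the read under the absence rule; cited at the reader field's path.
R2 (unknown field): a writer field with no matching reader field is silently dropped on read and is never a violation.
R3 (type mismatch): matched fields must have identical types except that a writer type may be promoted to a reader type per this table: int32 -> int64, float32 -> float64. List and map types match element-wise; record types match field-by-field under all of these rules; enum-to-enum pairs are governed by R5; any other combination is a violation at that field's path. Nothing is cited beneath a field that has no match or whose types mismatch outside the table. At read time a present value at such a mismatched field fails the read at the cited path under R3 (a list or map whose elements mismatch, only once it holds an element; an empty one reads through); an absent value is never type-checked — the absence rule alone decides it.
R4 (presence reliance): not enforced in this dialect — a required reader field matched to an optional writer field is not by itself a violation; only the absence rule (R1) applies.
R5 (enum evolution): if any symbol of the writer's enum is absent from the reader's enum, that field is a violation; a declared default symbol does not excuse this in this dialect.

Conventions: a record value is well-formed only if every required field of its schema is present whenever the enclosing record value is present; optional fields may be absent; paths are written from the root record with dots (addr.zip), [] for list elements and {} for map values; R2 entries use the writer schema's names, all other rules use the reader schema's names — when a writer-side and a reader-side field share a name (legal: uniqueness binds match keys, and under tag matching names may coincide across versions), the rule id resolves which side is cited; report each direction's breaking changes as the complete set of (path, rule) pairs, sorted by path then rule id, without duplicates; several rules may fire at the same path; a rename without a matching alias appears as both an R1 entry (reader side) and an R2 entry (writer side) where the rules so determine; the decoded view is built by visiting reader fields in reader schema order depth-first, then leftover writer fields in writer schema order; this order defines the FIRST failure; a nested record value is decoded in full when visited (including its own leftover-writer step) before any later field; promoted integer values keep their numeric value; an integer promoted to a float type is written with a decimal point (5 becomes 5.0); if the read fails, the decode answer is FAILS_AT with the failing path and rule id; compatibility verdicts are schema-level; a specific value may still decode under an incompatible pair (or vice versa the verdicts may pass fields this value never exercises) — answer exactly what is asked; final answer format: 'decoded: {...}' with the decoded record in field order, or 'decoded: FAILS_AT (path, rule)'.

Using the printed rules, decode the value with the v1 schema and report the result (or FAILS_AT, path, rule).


decoded: {"status": "GREEN", "extras": {"a": "omega"}, "label": null, "primary": false, "id": 0, "active": true}

each type pair in Shipment: writer, then reader
decode (reader v1):
  status := "GREEN"
  extras := {"a": "omega"}
  label := null (not supplied -> null)
  primary := false (no value, default fills)
  id := 0
  active := true
  => decoded: {"status": "GREEN", "extras": {"a": "omega"}, "label": null, "primary": false, "id": 0, "active": true}
remaining Shipment differences; none change what is asked:
  field label in record Shipment: type string changed to int32 -> affects the rule determinations only; this particular Shipment value decodes identically
  field primary in record Shipment: type bool changed to float32 (its default is dropped) -> affects the rule determinations only; this particular Shipment value decodes identically


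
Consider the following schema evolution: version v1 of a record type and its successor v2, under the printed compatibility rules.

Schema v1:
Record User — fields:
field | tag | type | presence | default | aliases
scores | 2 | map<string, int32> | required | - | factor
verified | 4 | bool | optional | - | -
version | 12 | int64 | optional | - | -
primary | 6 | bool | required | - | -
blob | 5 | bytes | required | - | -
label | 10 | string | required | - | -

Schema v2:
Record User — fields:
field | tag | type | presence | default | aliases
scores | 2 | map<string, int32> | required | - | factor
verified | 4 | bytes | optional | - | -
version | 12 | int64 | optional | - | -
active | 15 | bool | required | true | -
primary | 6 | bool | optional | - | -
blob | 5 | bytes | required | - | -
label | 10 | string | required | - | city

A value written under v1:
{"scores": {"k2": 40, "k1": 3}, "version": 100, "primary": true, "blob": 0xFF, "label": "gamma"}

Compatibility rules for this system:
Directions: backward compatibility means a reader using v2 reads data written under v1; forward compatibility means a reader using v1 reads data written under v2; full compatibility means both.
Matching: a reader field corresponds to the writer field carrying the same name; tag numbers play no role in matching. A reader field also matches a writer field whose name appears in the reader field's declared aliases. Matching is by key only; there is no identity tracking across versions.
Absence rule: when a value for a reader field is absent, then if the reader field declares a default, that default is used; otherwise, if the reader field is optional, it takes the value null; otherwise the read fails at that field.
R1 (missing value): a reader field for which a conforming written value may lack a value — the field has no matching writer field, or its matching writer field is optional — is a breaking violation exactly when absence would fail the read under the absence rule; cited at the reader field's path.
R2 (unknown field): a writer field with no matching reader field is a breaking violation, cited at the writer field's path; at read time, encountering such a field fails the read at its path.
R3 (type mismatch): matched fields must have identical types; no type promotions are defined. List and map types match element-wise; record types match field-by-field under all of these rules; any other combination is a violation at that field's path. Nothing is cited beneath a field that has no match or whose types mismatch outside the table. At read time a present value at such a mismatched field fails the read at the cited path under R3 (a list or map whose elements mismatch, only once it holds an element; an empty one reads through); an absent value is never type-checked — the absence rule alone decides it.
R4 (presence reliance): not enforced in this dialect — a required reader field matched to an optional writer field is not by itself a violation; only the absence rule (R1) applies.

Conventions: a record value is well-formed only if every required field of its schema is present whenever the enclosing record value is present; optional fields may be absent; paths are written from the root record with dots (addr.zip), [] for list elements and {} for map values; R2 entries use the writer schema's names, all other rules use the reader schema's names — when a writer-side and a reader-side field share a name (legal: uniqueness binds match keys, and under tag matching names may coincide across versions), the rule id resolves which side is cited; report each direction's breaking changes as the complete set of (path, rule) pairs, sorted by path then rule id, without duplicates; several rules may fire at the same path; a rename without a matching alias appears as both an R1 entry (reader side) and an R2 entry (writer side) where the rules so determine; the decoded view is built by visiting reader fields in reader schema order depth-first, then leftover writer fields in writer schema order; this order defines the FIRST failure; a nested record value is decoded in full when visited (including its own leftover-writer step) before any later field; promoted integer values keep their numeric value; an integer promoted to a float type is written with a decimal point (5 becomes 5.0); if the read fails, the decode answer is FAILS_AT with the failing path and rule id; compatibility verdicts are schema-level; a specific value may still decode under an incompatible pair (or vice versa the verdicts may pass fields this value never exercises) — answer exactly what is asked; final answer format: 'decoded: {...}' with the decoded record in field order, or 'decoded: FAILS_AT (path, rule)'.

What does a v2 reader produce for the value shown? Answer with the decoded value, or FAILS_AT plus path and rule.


in User below, arrows point writer -> reader
decode (reader v2):
  scores := {"k2": 40, "k1": 3}
  verified := null (absent, optional -> null)
  version := 100
  active := true (absent -> default)
  primary := true
  blob := 0xFF
  label := "gamma"
  => decoded: {"scores": {"k2": 40, "k1": 3}, "verified": null, "version": 100, "active": true, "primary": true, "blob": 0xFF, "label": "gamma"}
remaining User differences; none change what is asked:
  field primary in record User: required changed to optional -> a verdict-level change on User — the shown value reads the same
  field verified in record User: type bool changed to bytes -> a verdict-level change on User — the shown value reads the same

decoded: {"scores": {"k2": 40, "k1": 3}, "verified": null, "version": 100, "active": true, "primary": true, "blob": 0xFF, "label": "gamma"}


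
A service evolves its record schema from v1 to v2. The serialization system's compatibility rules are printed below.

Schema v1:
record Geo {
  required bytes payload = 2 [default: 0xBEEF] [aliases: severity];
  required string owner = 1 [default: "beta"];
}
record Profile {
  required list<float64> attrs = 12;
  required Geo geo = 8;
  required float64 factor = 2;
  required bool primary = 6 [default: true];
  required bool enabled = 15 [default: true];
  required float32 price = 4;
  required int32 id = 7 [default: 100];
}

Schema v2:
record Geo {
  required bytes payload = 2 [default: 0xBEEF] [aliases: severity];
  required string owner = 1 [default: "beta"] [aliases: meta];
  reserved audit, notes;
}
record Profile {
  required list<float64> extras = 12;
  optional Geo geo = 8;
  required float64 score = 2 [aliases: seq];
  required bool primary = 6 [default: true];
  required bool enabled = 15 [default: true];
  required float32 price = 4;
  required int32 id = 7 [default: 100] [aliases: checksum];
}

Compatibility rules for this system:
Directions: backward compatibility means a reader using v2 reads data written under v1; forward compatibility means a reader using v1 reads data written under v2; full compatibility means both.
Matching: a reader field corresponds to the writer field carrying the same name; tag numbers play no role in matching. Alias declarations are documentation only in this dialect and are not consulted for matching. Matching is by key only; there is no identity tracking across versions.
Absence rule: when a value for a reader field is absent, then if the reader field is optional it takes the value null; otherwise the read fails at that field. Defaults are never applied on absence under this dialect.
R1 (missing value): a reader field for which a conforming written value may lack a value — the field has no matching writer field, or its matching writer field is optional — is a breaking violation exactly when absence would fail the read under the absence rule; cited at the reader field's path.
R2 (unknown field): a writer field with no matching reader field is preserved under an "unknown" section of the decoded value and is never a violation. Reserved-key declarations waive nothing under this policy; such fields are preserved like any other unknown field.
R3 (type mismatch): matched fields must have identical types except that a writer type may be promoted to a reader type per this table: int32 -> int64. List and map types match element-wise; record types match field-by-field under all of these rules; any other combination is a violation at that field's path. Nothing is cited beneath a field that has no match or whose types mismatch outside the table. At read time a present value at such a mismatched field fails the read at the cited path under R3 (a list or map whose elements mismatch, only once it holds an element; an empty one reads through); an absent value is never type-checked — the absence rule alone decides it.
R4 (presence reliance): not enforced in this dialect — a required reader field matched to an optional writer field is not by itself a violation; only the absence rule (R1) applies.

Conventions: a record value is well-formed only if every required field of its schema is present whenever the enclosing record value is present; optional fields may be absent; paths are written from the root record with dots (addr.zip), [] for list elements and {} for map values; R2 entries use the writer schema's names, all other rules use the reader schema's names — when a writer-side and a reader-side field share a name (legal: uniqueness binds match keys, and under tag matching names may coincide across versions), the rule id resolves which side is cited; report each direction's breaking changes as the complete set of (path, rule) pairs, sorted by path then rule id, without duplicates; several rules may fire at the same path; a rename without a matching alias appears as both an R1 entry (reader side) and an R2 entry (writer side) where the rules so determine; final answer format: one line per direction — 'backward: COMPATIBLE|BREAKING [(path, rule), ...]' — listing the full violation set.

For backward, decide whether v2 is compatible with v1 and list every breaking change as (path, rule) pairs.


arrows below run writer -> reader for Profile
backward pass over Profile, reader schema v2, writer schema v1:
  extras: no writer match
  geo: Geo -> Geo, writer required; from geo
  score: no writer match
  primary: bool -> bool, writer required; from primary
  enabled: bool -> bool, writer required; from enabled
  price: float32 -> float32, writer required; from price
  id: int32 -> int32, writer required; from id
  leftover writer field: attrs
  leftover writer field: factor
  geo.payload: bytes -> bytes, writer required; from geo.payload
  geo.owner: string -> string, writer required; from geo.owner
  R1 fires at extras
  R1 fires at score
  => backward: BREAKING (2)
ruling out the remaining Profile differences:
  field geo in record Profile: required changed to optional -> matters only for Profile's forward compatibility — outside the asked direction

backward: BREAKING [(extras, R1), (score, R1)]


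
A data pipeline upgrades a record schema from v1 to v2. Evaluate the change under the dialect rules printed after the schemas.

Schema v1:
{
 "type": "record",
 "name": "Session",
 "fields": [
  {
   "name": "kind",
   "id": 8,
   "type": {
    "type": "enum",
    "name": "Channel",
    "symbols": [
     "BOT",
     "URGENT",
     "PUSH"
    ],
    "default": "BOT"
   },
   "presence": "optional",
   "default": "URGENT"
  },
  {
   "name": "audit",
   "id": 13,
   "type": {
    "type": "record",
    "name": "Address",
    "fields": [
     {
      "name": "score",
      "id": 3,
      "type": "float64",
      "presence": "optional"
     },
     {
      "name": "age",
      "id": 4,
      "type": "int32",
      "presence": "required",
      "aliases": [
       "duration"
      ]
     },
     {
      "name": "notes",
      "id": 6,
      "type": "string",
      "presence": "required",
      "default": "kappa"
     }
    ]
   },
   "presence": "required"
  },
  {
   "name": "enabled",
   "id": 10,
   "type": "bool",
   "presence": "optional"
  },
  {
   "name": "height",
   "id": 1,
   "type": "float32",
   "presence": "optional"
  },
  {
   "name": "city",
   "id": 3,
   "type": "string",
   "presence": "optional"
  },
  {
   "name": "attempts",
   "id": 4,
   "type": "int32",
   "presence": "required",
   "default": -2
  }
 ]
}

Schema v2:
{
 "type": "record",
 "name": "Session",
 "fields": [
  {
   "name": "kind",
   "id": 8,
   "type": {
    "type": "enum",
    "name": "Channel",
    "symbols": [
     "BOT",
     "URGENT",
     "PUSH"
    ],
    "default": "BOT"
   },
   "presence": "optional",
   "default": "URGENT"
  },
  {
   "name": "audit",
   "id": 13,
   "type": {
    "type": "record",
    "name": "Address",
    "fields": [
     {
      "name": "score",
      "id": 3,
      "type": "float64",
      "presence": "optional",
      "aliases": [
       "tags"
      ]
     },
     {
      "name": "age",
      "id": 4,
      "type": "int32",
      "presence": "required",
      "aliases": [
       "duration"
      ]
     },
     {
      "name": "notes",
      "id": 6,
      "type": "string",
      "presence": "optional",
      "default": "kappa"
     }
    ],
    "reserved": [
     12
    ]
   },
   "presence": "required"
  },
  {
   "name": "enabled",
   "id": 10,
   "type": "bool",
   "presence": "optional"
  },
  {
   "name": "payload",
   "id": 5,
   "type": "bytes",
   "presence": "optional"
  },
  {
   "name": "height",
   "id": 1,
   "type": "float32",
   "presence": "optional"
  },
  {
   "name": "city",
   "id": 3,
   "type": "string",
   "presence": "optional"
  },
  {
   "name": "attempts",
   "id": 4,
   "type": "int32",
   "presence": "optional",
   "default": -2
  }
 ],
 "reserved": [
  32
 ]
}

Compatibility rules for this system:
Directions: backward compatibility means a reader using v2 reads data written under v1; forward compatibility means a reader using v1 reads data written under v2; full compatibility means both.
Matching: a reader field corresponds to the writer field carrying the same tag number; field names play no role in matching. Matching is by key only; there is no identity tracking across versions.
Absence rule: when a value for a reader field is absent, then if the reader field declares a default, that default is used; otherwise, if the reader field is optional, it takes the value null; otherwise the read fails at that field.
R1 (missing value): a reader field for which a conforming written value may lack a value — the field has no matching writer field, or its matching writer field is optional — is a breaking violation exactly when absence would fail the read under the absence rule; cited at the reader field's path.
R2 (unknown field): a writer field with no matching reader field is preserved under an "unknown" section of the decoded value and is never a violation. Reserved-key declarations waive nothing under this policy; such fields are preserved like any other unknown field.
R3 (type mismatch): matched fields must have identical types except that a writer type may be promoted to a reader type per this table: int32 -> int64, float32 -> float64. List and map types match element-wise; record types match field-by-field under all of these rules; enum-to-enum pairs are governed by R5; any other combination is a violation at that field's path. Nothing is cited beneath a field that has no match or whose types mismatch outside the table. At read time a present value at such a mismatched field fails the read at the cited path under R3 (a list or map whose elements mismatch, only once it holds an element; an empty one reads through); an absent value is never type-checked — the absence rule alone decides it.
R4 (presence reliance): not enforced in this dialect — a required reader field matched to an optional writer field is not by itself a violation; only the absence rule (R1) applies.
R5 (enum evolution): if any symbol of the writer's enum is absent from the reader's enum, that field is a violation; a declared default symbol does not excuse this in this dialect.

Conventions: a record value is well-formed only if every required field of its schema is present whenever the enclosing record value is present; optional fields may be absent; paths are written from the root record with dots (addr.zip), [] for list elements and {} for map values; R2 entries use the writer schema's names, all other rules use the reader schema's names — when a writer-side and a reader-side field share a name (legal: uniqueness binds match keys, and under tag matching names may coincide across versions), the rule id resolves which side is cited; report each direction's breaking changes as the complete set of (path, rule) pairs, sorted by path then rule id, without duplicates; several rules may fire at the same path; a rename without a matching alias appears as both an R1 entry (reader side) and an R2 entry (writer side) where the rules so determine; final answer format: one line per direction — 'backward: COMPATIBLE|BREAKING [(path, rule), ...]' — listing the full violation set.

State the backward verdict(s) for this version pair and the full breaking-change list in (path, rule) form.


backward: COMPATIBLE []

the writer's type comes first in each Session pair
backward pass over Session, reader schema v2, writer schema v1:
  kind: Channel -> Channel, writer optional; from kind
  audit: Address -> Address, writer required; from audit
  enabled: bool -> bool, writer optional; from enabled
  no writer field matches reader payload
  height: float32 -> float32, writer optional; from height
  city: string -> string, writer optional; from city
  attempts: int32 -> int32, writer required; from attempts
  audit.score: float64 -> float64, writer optional; from audit.score
  audit.age: int32 -> int32, writer required; from audit.age
  audit.notes: string -> string, writer required; from audit.notes
  => no violations; backward on Session: COMPATIBLE
checking off the Session differences that do not matter here:
  field attempts in record Session: required changed to optional -> inert for the asked Session verdict: nothing fires
  added field payload to record Session: optional bytes, tag 5 (in v2 it sits immediately before height) -> inert for the asked Session verdict: nothing fires
  field notes in record Address: required changed to optional -> inert for the asked Session verdict: nothing fires


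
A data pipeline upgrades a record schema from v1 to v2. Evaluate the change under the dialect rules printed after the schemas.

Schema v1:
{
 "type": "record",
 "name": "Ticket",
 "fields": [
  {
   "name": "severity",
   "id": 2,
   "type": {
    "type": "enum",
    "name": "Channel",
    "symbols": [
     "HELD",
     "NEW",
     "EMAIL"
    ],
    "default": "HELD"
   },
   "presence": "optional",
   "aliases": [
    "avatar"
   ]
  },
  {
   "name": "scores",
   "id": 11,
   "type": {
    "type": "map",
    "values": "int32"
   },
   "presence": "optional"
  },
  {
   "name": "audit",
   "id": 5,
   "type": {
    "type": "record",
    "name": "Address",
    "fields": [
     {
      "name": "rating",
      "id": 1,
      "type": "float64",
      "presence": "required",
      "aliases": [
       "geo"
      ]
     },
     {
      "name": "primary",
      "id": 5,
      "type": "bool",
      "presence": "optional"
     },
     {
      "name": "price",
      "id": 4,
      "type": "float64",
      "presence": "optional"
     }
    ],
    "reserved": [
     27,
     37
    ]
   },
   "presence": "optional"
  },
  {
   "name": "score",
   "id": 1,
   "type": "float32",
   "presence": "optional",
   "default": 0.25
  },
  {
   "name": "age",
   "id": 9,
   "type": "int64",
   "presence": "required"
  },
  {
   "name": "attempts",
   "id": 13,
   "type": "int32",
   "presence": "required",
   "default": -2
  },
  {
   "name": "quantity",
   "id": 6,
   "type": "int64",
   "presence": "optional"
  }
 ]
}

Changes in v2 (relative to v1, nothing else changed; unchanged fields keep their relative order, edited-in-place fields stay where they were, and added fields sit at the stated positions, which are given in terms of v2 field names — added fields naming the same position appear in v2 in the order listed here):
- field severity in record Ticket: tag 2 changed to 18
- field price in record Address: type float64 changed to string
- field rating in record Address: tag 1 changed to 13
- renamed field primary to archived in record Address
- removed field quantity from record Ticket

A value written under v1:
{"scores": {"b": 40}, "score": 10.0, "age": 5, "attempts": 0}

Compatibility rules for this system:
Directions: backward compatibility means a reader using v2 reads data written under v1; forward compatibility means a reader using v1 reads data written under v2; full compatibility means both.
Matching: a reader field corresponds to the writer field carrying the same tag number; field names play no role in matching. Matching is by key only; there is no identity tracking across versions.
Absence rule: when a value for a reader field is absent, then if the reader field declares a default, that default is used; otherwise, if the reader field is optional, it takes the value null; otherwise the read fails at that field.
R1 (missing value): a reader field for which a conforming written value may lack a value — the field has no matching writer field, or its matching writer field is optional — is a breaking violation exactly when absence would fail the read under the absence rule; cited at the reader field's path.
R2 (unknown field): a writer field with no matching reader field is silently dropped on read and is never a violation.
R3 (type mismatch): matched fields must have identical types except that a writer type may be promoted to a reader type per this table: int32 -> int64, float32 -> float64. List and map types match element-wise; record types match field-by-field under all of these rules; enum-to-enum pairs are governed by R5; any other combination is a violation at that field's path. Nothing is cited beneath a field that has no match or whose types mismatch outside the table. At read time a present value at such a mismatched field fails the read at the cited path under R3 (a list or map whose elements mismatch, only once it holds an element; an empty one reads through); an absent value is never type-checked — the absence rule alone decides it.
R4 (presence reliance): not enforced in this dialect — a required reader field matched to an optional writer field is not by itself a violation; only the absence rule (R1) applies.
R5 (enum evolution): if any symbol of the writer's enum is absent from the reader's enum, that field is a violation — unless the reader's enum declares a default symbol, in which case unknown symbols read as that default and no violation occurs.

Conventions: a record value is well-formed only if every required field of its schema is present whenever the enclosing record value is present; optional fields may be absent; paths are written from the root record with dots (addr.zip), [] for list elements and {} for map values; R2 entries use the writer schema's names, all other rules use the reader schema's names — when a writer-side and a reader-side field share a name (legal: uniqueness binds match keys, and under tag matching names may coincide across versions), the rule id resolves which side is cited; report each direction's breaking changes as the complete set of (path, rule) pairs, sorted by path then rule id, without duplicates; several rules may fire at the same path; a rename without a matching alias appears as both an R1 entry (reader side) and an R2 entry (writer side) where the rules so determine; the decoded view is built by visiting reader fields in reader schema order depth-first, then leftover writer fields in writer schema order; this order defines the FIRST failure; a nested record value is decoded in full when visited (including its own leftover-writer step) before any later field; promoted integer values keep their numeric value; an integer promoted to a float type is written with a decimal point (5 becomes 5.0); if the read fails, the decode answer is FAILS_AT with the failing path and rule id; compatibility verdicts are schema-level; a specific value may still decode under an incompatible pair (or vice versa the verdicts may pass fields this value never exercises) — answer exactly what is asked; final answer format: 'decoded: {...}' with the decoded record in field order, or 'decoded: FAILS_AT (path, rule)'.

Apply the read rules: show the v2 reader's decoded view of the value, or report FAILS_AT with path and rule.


each type pair in Ticket: writer, then reader
decode walk for Ticket under reader schema v2:
  severity := null (not supplied -> null)
  scores := {"b": 40}
  audit := null (not supplied -> null)
  score := 10.0
  age := 5
  attempts := 0
  => decoded: {"severity": null, "scores": {"b": 40}, "audit": null, "score": 10.0, "age": 5, "attempts": 0}
diffs on Ticket not affecting the asked answer:
  field severity in record Ticket: tag 2 changed to 18 -> no rule fires on it and the decoded Ticket view is identical with or without it
  field price in record Address: type float64 changed to string -> shifts the Ticket verdicts, not this decode
  field rating in record Address: tag 1 changed to 13 -> shifts the Ticket verdicts, not this decode
  renamed field primary to archived in record Address -> no rule fires on it and the decoded Ticket view is identical with or without it

decoded: {"severity": null, "scores": {"b": 40}, "audit": null, "score": 10.0, "age": 5, "attempts": 0}


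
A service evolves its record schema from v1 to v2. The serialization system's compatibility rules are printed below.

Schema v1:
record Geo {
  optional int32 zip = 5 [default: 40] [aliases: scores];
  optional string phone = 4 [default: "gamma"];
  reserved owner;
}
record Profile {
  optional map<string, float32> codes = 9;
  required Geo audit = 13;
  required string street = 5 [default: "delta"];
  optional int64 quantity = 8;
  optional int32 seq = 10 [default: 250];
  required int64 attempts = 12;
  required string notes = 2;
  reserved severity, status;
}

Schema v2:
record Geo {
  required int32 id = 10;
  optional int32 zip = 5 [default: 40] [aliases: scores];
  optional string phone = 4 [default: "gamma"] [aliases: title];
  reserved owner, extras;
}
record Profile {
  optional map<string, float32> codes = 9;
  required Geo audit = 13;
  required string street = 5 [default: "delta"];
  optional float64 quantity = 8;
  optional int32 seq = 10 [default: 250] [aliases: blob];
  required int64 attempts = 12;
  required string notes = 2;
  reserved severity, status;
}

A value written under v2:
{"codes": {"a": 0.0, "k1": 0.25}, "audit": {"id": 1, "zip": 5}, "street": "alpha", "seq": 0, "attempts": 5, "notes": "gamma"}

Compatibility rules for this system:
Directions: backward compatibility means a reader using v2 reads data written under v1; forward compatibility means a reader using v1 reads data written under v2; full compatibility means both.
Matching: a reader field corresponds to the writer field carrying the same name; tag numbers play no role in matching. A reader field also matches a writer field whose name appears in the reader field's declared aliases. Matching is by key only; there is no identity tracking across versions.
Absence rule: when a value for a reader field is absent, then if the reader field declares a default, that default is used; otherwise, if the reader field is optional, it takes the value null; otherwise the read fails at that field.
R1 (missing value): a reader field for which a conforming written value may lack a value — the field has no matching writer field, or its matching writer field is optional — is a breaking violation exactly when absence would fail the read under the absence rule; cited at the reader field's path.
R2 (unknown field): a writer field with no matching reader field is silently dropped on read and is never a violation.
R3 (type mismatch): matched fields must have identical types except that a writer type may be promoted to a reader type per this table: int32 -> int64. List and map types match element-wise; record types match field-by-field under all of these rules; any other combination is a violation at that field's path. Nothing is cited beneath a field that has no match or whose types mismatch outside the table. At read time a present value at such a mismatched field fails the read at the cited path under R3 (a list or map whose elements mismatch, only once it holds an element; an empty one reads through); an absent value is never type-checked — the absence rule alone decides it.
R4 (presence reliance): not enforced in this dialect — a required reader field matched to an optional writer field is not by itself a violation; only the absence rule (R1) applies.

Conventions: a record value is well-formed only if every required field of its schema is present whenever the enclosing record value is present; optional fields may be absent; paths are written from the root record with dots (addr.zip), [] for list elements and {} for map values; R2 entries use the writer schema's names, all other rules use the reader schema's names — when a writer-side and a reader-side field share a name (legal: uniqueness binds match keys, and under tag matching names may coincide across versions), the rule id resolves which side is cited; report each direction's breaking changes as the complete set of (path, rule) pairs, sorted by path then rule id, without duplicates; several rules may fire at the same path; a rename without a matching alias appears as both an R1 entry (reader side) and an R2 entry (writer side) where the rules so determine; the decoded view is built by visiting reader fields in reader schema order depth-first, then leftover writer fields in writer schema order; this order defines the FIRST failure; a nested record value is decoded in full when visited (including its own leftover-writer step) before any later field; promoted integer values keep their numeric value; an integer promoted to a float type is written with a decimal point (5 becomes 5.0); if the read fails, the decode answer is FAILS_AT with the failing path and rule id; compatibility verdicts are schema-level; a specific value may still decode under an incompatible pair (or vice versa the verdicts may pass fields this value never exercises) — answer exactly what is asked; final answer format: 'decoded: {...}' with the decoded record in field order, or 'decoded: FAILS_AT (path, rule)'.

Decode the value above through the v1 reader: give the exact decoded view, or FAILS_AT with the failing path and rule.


in Profile below, arrows point writer -> reader
decoding the Profile value with the v1 reader:
  codes := {"a": 0.0, "k1": 0.25}
  audit.zip := 5
  audit.phone := "gamma" (absent -> default)
  writer audit.id: unknown -> dropped
  street := "alpha"
  quantity := null (absent, optional -> null)
  seq := 0
  attempts := 5
  notes := "gamma"
  => decoded: {"codes": {"a": 0.0, "k1": 0.25}, "audit": {"zip": 5, "phone": "gamma"}, "street": "alpha", "quantity": null, "seq": 0, "attempts": 5, "notes": "gamma"}
remaining Profile differences; none change what is asked:
  added field id to record Geo: required int32, tag 10 (in v2 it sits immediately before zip) -> matters for Profile compatibility verdicts, not for this value's decode
  field quantity in record Profile: type int64 changed to float64 -> matters for Profile compatibility verdicts, not for this value's decode

decoded: {"codes": {"a": 0.0, "k1": 0.25}, "audit": {"zip": 5, "phone": "gamma"}, "street": "alpha", "quantity": null, "seq": 0, "attempts": 5, "notes": "gamma"}


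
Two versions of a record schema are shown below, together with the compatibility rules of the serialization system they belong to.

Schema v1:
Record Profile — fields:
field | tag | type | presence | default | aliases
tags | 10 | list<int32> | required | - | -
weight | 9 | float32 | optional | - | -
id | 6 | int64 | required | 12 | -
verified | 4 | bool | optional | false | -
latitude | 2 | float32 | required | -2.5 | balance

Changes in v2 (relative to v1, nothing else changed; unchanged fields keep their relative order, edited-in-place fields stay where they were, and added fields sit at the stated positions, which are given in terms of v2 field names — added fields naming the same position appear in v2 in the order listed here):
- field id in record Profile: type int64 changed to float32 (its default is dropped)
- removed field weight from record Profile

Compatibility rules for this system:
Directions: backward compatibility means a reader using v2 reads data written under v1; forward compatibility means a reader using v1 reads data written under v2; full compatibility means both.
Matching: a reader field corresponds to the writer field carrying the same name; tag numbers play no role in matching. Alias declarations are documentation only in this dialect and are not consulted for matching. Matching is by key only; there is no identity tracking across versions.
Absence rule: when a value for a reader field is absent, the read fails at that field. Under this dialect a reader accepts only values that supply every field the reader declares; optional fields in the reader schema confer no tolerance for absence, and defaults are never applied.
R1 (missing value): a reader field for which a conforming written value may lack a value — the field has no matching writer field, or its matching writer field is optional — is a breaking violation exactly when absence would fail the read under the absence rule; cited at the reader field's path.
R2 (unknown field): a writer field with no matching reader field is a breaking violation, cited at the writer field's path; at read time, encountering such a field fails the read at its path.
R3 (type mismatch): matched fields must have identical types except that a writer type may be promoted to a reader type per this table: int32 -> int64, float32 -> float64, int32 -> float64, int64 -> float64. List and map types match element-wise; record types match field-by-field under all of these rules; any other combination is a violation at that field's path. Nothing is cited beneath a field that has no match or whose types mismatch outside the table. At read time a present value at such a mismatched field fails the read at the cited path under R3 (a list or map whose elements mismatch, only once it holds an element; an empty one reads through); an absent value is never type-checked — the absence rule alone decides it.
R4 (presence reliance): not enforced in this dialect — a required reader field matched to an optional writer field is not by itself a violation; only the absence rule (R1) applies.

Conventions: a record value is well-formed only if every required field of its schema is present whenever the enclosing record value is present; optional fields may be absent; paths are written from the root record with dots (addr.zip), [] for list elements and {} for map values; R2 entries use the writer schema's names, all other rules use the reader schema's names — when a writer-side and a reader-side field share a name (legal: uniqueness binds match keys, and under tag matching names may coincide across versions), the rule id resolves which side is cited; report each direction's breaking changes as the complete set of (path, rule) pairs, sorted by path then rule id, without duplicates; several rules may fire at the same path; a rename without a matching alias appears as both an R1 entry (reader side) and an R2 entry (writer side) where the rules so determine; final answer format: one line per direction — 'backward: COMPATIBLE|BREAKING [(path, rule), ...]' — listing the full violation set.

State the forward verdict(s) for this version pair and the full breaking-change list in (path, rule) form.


each type pair in Profile: writer, then reader
forward pass over Profile, reader schema v1, writer schema v2:
  list<int32> -> list<int32>, writer required: tags aligns to tags
  weight has no writer counterpart
  float32 -> int64, writer required: id aligns to id
  bool -> bool, writer optional: verified aligns to verified
  float32 -> float32, writer required: latitude aligns to latitude
  R3 fires at id
  R1 fires at verified
  R1 fires at weight
  => 3 violation(s): forward is BREAKING for Profile
remaining Profile differences; none change what is asked:
  removed field weight from record Profile -> fires only in the backward direction of Profile, which is not asked here

forward: BREAKING [(id, R3), (verified, R1), (weight, R1)]
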